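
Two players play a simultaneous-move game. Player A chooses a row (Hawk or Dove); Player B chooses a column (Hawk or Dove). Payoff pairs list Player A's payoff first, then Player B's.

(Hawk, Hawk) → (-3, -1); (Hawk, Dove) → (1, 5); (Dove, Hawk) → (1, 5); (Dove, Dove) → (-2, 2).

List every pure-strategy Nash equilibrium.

(Hawk, Dove) and (Dove, Hawk)

Check mutual best responses: a cell is a NE iff neither player can gain by unilaterally deviating.
Player A's best responses — vs Hawk: Dove (payoff 1); vs Dove: Hawk (payoff 1).
Player B's best responses — vs Hawk: Dove (payoff 5); vs Dove: Hawk (payoff 5).
Mutual best responses occur at (Hawk, Dove) and (Dove, Hawk); at each, neither player gains by switching.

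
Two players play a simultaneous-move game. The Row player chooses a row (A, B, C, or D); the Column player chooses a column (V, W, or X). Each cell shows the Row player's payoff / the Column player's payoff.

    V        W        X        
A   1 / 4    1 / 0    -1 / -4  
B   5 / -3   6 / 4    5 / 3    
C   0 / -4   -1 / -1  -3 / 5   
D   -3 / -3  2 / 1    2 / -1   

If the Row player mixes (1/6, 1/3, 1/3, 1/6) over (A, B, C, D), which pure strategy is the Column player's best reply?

X

The Column player's best reply maximizes expected payoff against the mix.
V: (1/6)·4 + (1/3)·(-3) + (1/3)·(-4) + (1/6)·(-3) = -13/6
W: (1/6)·0 + (1/3)·4 + (1/3)·(-1) + (1/6)·1 = 7/6
X: (1/6)·(-4) + (1/3)·3 + (1/3)·5 + (1/6)·(-1) = 11/6
Highest expected payoff is 11/6, from X.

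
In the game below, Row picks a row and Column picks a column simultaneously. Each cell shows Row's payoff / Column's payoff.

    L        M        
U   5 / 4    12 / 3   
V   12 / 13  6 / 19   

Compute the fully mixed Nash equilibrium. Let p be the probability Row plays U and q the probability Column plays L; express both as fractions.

p = 6/7, q = 6/13

Each player's mixing probability is pinned down by making the *other* player indifferent.
Column indifferent between L and M: p·4 + (1−p)·13 = p·3 + (1−p)·19 ⟹ 13 + (-9)p = 19 + (-16)p ⟹ p = 6/7.
Row indifferent between U and V: q·5 + (1−q)·12 = q·12 + (1−q)·6 ⟹ 12 + (-7)q = 6 + 6q ⟹ q = 6/13.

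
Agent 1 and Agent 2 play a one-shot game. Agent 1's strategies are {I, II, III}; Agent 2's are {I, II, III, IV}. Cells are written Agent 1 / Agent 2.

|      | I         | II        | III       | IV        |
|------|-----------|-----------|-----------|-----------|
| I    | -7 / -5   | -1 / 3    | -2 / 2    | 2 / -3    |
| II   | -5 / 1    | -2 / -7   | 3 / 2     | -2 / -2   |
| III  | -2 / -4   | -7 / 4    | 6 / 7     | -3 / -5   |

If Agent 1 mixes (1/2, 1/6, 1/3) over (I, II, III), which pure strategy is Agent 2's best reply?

Agent 2's best reply maximizes expected payoff against the mix.
I: (1/2)·(-5) + (1/6)·1 + (1/3)·(-4) = -11/3
II: (1/2)·3 + (1/6)·(-7) + (1/3)·4 = 5/3
III: (1/2)·2 + (1/6)·2 + (1/3)·7 = 11/3
IV: (1/2)·(-3) + (1/6)·(-2) + (1/3)·(-5) = -7/2
Highest expected payoff is 11/3, from III.

III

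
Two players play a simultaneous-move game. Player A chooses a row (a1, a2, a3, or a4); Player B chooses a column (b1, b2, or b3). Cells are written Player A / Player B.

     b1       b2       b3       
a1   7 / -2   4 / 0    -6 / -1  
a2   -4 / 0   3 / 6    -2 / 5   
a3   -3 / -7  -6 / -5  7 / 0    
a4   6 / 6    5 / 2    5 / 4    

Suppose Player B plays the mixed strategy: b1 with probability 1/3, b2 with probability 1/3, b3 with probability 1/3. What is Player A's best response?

Compute Player A's expected payoff from each pure strategy against the given mix.
a1: (1/3)·7 + (1/3)·4 + (1/3)·(-6) = 5/3
a2: (1/3)·(-4) + (1/3)·3 + (1/3)·(-2) = -1
a3: (1/3)·(-3) + (1/3)·(-6) + (1/3)·7 = -2/3
a4: (1/3)·6 + (1/3)·5 + (1/3)·5 = 16/3
Highest expected payoff is 16/3, from a4.

a4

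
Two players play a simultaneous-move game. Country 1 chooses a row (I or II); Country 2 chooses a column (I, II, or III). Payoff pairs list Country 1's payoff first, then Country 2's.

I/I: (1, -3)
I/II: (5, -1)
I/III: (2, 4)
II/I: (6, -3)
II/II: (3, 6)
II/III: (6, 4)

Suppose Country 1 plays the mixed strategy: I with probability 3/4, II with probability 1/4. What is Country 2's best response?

III

Country 2's best reply maximizes expected payoff against the mix.
I: (3/4)·(-3) + (1/4)·(-3) = -3
II: (3/4)·(-1) + (1/4)·6 = 3/4
III: (3/4)·4 + (1/4)·4 = 4
Highest expected payoff is 4, from III.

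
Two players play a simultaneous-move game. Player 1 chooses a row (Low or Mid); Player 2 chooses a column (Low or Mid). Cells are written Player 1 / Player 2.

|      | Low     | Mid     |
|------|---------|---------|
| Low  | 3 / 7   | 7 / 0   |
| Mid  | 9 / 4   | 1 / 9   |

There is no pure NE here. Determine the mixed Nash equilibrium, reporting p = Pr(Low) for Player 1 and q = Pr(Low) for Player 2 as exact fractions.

In a mixed NE each player is indifferent between their pure strategies, so the opponent's mix sets the indifference.
Player 2 indifferent between Low and Mid: p·7 + (1−p)·4 = p·0 + (1−p)·9 ⟹ 4 + 3p = 9 + (-9)p ⟹ p = 5/12.
Player 1 indifferent between Low and Mid: q·3 + (1−q)·7 = q·9 + (1−q)·1 ⟹ 7 + (-4)q = 1 + 8q ⟹ q = 1/2.

p = 5/12, q = 1/2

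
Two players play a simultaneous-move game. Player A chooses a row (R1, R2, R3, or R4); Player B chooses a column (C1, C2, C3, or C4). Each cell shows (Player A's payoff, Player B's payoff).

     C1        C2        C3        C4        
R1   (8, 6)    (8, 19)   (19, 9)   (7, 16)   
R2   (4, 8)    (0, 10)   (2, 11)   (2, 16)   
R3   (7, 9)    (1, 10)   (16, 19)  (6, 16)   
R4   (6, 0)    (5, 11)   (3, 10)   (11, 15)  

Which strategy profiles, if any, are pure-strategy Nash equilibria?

(R1, C2) and (R4, C4)

Find each player's best response to every opponent strategy; NE are the intersections.
Player A's best responses — vs C1: R1 (payoff 8); vs C2: R1 (payoff 8); vs C3: R1 (payoff 19); vs C4: R4 (payoff 11).
Player B's best responses — vs R1: C2 (payoff 19); vs R2: C4 (payoff 16); vs R3: C3 (payoff 19); vs R4: C4 (payoff 15).
Mutual best responses occur at (R1, C2) and (R4, C4); at each, neither player gains by switching.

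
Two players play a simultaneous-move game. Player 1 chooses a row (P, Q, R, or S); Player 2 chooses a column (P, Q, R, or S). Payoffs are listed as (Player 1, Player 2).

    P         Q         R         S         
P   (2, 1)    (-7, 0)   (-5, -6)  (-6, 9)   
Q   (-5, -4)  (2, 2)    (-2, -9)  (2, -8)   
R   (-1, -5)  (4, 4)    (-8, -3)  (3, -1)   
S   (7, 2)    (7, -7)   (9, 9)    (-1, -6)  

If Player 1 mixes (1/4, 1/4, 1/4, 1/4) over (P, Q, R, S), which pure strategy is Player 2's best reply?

Q

Player 2's best reply maximizes expected payoff against the mix.
P: (1/4)·1 + (1/4)·(-4) + (1/4)·(-5) + (1/4)·2 = -3/2
Q: (1/4)·0 + (1/4)·2 + (1/4)·4 + (1/4)·(-7) = -1/4
R: (1/4)·(-6) + (1/4)·(-9) + (1/4)·(-3) + (1/4)·9 = -9/4
S: (1/4)·9 + (1/4)·(-8) + (1/4)·(-1) + (1/4)·(-6) = -3/2
Highest expected payoff is -1/4, from Q.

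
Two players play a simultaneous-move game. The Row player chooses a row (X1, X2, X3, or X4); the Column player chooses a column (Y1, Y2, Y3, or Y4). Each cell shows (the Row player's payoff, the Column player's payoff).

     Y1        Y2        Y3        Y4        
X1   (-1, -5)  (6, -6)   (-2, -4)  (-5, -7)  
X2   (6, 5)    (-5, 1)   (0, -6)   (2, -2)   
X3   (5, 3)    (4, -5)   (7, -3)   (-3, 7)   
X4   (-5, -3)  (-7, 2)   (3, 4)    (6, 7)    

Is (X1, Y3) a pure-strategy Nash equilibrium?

No

Holding the Column player at Y3: the Row player gets -2 from X1 but could get 7 by switching to X3. The Row player has a profitable deviation.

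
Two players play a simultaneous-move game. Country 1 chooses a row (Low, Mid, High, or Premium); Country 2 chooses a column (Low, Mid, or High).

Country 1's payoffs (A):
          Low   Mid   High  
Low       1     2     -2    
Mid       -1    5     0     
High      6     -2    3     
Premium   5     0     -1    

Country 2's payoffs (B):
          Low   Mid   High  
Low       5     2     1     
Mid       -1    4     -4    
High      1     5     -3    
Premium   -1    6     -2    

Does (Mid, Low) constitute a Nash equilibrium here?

No

Holding Country 2 at Low: Country 1 gets -1 from Mid but could get 6 by switching to High. Country 1 has a profitable deviation.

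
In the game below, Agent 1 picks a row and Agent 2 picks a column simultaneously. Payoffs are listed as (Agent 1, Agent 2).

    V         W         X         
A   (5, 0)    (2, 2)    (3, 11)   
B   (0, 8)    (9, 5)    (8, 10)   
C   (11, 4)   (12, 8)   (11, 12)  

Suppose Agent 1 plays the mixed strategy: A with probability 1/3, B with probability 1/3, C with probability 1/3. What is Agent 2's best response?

X

Compute Agent 2's expected payoff from each pure strategy against the given mix.
V: (1/3)·0 + (1/3)·8 + (1/3)·4 = 4
W: (1/3)·2 + (1/3)·5 + (1/3)·8 = 5
X: (1/3)·11 + (1/3)·10 + (1/3)·12 = 11
Highest expected payoff is 11, from X.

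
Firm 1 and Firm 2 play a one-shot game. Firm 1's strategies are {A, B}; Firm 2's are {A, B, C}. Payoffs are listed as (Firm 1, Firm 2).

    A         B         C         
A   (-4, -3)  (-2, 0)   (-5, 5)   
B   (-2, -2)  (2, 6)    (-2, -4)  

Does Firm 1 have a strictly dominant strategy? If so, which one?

Check whether one of Firm 1's strategies beats all alternatives regardless of what the opponent does.
B strictly dominates: vs A: -2 > -4; vs B: 2 > -2; vs C: -2 > -5.

B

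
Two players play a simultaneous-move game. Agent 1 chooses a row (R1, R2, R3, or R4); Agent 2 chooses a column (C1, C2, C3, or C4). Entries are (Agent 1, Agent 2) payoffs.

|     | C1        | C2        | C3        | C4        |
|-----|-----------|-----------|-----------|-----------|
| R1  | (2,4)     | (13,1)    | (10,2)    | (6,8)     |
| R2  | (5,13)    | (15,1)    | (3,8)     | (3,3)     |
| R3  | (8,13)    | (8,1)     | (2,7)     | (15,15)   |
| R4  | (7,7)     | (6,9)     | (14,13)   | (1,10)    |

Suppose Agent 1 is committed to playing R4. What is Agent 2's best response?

With Agent 1 fixed at R4, Agent 2's payoffs are: C1 → 7, C2 → 9, C3 → 13, C4 → 10.
The maximum is 13, achieved by C3.

C3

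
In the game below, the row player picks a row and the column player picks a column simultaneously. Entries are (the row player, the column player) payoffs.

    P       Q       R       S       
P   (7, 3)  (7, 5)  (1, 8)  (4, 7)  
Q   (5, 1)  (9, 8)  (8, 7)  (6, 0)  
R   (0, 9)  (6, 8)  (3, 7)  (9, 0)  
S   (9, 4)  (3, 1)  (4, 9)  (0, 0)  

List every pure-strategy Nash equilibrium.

(Q, Q)

A profile is a Nash equilibrium when each player is best-responding to the other.
The row player's best responses — vs P: S (payoff 9); vs Q: Q (payoff 9); vs R: Q (payoff 8); vs S: R (payoff 9).
The column player's best responses — vs P: R (payoff 8); vs Q: Q (payoff 8); vs R: P (payoff 9); vs S: R (payoff 9).
The only mutual best response is (Q, Q); neither player gains by switching there.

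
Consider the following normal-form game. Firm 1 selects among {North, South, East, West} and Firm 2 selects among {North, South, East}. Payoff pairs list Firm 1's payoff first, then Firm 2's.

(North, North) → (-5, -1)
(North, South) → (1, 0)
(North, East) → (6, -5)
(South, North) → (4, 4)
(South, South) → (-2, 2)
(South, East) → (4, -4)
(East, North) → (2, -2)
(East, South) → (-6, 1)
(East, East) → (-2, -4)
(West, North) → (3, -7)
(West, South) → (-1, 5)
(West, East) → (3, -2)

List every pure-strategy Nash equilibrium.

(North, South) and (South, North)

Find each player's best response to every opponent strategy; NE are the intersections.
Firm 1's best responses — vs North: South (payoff 4); vs South: North (payoff 1); vs East: North (payoff 6).
Firm 2's best responses — vs North: South (payoff 0); vs South: North (payoff 4); vs East: South (payoff 1); vs West: South (payoff 5).
Mutual best responses occur at (North, South) and (South, North); at each, neither player gains by switching.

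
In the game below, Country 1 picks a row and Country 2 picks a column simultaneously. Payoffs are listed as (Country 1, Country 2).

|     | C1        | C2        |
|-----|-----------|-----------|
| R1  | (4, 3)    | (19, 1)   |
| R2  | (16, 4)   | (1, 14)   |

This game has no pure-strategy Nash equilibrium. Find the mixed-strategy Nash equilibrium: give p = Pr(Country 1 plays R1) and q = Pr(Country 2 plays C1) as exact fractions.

p = 5/6, q = 3/5

Each player's mixing probability is pinned down by making the *other* player indifferent.
Country 2 indifferent between C1 and C2: p·3 + (1−p)·4 = p·1 + (1−p)·14 ⟹ 4 + (-1)p = 14 + (-13)p ⟹ p = 5/6.
Country 1 indifferent between R1 and R2: q·4 + (1−q)·19 = q·16 + (1−q)·1 ⟹ 19 + (-15)q = 1 + 15q ⟹ q = 3/5.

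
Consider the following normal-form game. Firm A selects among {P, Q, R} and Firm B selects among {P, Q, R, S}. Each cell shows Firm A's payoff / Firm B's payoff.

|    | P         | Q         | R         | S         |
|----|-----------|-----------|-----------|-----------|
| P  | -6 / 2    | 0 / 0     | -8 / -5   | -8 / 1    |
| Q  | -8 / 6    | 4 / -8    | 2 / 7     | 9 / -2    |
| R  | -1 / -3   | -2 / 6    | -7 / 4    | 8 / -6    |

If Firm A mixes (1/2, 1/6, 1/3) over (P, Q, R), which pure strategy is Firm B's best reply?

P

Firm B's best reply maximizes expected payoff against the mix.
P: (1/2)·2 + (1/6)·6 + (1/3)·(-3) = 1
Q: (1/2)·0 + (1/6)·(-8) + (1/3)·6 = 2/3
R: (1/2)·(-5) + (1/6)·7 + (1/3)·4 = 0
S: (1/2)·1 + (1/6)·(-2) + (1/3)·(-6) = -11/6
Highest expected payoff is 1, from P.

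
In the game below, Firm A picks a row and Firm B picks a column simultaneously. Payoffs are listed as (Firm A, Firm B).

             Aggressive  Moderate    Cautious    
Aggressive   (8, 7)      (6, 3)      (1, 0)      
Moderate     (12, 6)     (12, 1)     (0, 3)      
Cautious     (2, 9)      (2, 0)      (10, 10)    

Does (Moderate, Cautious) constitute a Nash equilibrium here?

Holding Firm B at Cautious: Firm A gets 0 from Moderate but could get 10 by switching to Cautious. Firm A has a profitable deviation.

No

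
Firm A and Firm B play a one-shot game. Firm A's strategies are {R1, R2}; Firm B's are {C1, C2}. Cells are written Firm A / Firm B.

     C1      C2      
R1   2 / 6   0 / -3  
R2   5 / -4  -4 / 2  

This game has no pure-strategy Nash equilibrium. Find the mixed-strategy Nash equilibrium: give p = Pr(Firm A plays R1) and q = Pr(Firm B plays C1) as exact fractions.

Each player's mixing probability is pinned down by making the *other* player indifferent.
Firm B indifferent between C1 and C2: p·6 + (1−p)·(-4) = p·(-3) + (1−p)·2 ⟹ (-4) + 10p = 2 + (-5)p ⟹ p = 2/5.
Firm A indifferent between R1 and R2: q·2 + (1−q)·0 = q·5 + (1−q)·(-4) ⟹ 0 + 2q = (-4) + 9q ⟹ q = 4/7.

p = 2/5, q = 4/7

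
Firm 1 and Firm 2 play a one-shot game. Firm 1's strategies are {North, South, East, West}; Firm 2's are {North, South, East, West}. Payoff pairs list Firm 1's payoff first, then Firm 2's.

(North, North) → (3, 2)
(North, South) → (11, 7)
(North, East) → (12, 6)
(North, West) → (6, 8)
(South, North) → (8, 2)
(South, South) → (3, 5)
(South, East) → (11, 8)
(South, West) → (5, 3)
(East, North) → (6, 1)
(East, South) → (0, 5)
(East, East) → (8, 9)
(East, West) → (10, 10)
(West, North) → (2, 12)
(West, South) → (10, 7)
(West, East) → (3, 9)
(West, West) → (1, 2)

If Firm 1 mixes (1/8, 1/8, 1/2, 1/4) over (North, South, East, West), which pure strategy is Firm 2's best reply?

East

Firm 2's best reply maximizes expected payoff against the mix.
North: (1/8)·2 + (1/8)·2 + (1/2)·1 + (1/4)·12 = 4
South: (1/8)·7 + (1/8)·5 + (1/2)·5 + (1/4)·7 = 23/4
East: (1/8)·6 + (1/8)·8 + (1/2)·9 + (1/4)·9 = 17/2
West: (1/8)·8 + (1/8)·3 + (1/2)·10 + (1/4)·2 = 55/8
Highest expected payoff is 17/2, from East.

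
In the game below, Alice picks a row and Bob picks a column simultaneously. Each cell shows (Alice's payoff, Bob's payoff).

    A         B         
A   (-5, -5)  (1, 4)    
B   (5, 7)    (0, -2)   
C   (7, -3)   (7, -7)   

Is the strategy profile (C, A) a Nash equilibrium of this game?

Holding Bob at A: Alice gets 7 from C, versus -5 from A, 5 from B. No profitable deviation for Alice.
Holding Alice at C: Bob gets -3 from A, versus -7 from B. No profitable deviation for Bob either.

Yes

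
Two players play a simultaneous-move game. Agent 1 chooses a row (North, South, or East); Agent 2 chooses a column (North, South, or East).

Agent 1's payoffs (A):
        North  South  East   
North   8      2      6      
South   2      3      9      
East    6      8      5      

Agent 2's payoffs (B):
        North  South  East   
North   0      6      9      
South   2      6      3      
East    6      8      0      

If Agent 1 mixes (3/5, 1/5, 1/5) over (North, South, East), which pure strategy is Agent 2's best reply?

Agent 2's best reply maximizes expected payoff against the mix.
North: (3/5)·0 + (1/5)·2 + (1/5)·6 = 8/5
South: (3/5)·6 + (1/5)·6 + (1/5)·8 = 32/5
East: (3/5)·9 + (1/5)·3 + (1/5)·0 = 6
Highest expected payoff is 32/5, from South.

South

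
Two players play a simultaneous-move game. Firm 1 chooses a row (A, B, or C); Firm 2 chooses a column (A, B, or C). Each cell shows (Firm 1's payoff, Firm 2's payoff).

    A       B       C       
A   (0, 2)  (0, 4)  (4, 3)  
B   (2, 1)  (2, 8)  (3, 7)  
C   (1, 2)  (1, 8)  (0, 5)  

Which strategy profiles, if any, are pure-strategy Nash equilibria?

(B, B)

Find each player's best response to every opponent strategy; NE are the intersections.
Firm 1's best responses — vs A: B (payoff 2); vs B: B (payoff 2); vs C: A (payoff 4).
Firm 2's best responses — vs A: B (payoff 4); vs B: B (payoff 8); vs C: B (payoff 8).
The only mutual best response is (B, B); neither player gains by switching there.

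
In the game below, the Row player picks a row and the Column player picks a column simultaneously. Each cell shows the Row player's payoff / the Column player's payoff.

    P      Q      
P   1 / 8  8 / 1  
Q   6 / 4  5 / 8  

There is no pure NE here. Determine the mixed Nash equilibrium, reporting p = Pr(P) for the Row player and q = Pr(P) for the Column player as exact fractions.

Each player's mixing probability is pinned down by making the *other* player indifferent.
The Column player indifferent between P and Q: p·8 + (1−p)·4 = p·1 + (1−p)·8 ⟹ 4 + 4p = 8 + (-7)p ⟹ p = 4/11.
The Row player indifferent between P and Q: q·1 + (1−q)·8 = q·6 + (1−q)·5 ⟹ 8 + (-7)q = 5 + 1q ⟹ q = 3/8.

p = 4/11, q = 3/8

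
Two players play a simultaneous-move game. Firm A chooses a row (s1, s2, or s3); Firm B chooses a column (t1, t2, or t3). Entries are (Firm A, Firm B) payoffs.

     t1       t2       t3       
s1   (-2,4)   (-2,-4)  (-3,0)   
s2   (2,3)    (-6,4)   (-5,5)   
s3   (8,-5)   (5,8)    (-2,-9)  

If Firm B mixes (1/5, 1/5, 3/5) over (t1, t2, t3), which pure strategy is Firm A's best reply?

s3

Firm A's best reply maximizes expected payoff against the mix.
s1: (1/5)·(-2) + (1/5)·(-2) + (3/5)·(-3) = -13/5
s2: (1/5)·2 + (1/5)·(-6) + (3/5)·(-5) = -19/5
s3: (1/5)·8 + (1/5)·5 + (3/5)·(-2) = 7/5
Highest expected payoff is 7/5, from s3.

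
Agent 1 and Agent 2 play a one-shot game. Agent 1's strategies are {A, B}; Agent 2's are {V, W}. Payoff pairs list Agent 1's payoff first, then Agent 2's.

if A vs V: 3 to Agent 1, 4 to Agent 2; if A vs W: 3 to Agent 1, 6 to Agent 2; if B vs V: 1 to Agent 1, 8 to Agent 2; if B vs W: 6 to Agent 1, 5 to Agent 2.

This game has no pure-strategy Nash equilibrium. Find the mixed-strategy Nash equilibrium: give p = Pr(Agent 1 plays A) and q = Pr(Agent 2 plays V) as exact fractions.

In a mixed NE each player is indifferent between their pure strategies, so the opponent's mix sets the indifference.
Agent 2 indifferent between V and W: p·4 + (1−p)·8 = p·6 + (1−p)·5 ⟹ 8 + (-4)p = 5 + 1p ⟹ p = 3/5.
Agent 1 indifferent between A and B: q·3 + (1−q)·3 = q·1 + (1−q)·6 ⟹ 3 + 0q = 6 + (-5)q ⟹ q = 3/5.

p = 3/5, q = 3/5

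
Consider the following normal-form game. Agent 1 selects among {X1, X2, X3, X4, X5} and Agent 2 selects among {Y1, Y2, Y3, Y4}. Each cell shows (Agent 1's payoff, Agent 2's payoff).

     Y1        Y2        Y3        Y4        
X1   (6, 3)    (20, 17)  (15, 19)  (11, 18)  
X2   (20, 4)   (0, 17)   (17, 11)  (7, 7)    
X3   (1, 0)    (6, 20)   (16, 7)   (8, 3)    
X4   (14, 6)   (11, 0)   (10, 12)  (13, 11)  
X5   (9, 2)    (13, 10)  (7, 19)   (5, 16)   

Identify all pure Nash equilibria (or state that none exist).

A profile is a Nash equilibrium when each player is best-responding to the other.
Agent 1's best responses — vs Y1: X2 (payoff 20); vs Y2: X1 (payoff 20); vs Y3: X2 (payoff 17); vs Y4: X4 (payoff 13).
Agent 2's best responses — vs X1: Y3 (payoff 19); vs X2: Y2 (payoff 17); vs X3: Y2 (payoff 20); vs X4: Y3 (payoff 12); vs X5: Y3 (payoff 19).
No cell has both players best-responding. For instance, Agent 1's best reply to Y3 is X2, but against X2 Agent 2 prefers Y2 over Y3.

None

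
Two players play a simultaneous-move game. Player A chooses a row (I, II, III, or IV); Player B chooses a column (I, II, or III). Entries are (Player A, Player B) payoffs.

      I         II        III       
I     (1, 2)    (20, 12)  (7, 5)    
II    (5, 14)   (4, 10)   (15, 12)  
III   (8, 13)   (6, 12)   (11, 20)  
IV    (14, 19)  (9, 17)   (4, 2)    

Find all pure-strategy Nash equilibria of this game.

(I, II) and (IV, I)

Find each player's best response to every opponent strategy; NE are the intersections.
Player A's best responses — vs I: IV (payoff 14); vs II: I (payoff 20); vs III: II (payoff 15).
Player B's best responses — vs I: II (payoff 12); vs II: I (payoff 14); vs III: III (payoff 20); vs IV: I (payoff 19).
Mutual best responses occur at (I, II) and (IV, I); at each, neither player gains by switching.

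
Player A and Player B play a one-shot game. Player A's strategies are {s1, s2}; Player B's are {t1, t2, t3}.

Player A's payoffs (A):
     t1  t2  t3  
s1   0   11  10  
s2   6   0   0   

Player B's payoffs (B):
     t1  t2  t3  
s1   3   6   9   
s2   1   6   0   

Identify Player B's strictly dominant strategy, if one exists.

Check whether one of Player B's strategies beats all alternatives regardless of what the opponent does.
t1 is not dominant: against s1, t2 gives 6 > 3.
t2 is not dominant: against s1, t3 gives 9 > 6.
t3 is not dominant: against s2, t1 gives 1 > 0.
No single strategy is best against every opponent action.

None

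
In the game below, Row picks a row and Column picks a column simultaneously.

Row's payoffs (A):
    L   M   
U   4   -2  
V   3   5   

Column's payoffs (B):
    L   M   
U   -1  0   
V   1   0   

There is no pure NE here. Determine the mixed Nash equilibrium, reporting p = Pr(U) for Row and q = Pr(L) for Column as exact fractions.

p = 1/2, q = 7/8

In a mixed NE each player is indifferent between their pure strategies, so the opponent's mix sets the indifference.
Column indifferent between L and M: p·(-1) + (1−p)·1 = p·0 + (1−p)·0 ⟹ 1 + (-2)p = 0 + 0p ⟹ p = 1/2.
Row indifferent between U and V: q·4 + (1−q)·(-2) = q·3 + (1−q)·5 ⟹ (-2) + 6q = 5 + (-2)q ⟹ q = 7/8.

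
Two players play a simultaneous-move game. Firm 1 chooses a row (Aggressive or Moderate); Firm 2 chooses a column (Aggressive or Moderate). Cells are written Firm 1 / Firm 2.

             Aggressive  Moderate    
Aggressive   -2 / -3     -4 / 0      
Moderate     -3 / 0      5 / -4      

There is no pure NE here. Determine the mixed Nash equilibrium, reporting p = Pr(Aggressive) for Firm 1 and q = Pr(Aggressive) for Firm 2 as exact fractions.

p = 4/7, q = 9/10

Each player's mixing probability is pinned down by making the *other* player indifferent.
Firm 2 indifferent between Aggressive and Moderate: p·(-3) + (1−p)·0 = p·0 + (1−p)·(-4) ⟹ 0 + (-3)p = (-4) + 4p ⟹ p = 4/7.
Firm 1 indifferent between Aggressive and Moderate: q·(-2) + (1−q)·(-4) = q·(-3) + (1−q)·5 ⟹ (-4) + 2q = 5 + (-8)q ⟹ q = 9/10.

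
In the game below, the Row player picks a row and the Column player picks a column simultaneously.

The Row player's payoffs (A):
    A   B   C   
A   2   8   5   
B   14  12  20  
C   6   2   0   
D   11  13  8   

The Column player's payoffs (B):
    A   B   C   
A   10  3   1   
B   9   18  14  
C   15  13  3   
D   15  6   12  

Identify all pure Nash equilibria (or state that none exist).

Check mutual best responses: a cell is a NE iff neither player can gain by unilaterally deviating.
The Row player's best responses — vs A: B (payoff 14); vs B: D (payoff 13); vs C: B (payoff 20).
The Column player's best responses — vs A: A (payoff 10); vs B: B (payoff 18); vs C: A (payoff 15); vs D: A (payoff 15).
No cell has both players best-responding. For instance, the Row player's best reply to A is B, but against B the Column player prefers B over A.

No pure-strategy Nash equilibrium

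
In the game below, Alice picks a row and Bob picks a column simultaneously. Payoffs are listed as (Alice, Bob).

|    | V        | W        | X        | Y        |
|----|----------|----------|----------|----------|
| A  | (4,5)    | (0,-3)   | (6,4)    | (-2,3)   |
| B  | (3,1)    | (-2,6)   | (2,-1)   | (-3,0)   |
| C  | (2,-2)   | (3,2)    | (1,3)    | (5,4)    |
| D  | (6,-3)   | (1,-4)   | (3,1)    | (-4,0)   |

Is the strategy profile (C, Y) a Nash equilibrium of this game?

Holding Bob at Y: Alice gets 5 from C, versus -2 from A, -3 from B, -4 from D. No profitable deviation for Alice.
Holding Alice at C: Bob gets 4 from Y, versus -2 from V, 2 from W, 3 from X. No profitable deviation for Bob either.

Yes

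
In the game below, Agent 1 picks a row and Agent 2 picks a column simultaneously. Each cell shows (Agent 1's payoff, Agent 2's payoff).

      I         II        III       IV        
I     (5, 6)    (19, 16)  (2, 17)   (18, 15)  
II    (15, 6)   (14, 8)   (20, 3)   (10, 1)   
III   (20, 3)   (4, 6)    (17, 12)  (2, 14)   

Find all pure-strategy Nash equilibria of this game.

There is no pure-strategy Nash equilibrium

A profile is a Nash equilibrium when each player is best-responding to the other.
Agent 1's best responses — vs I: III (payoff 20); vs II: I (payoff 19); vs III: II (payoff 20); vs IV: I (payoff 18).
Agent 2's best responses — vs I: III (payoff 17); vs II: II (payoff 8); vs III: IV (payoff 14).
No cell has both players best-responding. For instance, Agent 1's best reply to II is I, but against I Agent 2 prefers III over II.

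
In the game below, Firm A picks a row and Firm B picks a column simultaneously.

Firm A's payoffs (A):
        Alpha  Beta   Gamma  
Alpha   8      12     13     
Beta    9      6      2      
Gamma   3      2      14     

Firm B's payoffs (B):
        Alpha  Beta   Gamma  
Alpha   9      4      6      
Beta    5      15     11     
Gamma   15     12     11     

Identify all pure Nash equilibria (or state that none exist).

Find each player's best response to every opponent strategy; NE are the intersections.
Firm A's best responses — vs Alpha: Beta (payoff 9); vs Beta: Alpha (payoff 12); vs Gamma: Gamma (payoff 14).
Firm B's best responses — vs Alpha: Alpha (payoff 9); vs Beta: Beta (payoff 15); vs Gamma: Alpha (payoff 15).
No cell has both players best-responding. For instance, Firm A's best reply to Gamma is Gamma, but against Gamma Firm B prefers Alpha over Gamma.

There is no pure-strategy Nash equilibrium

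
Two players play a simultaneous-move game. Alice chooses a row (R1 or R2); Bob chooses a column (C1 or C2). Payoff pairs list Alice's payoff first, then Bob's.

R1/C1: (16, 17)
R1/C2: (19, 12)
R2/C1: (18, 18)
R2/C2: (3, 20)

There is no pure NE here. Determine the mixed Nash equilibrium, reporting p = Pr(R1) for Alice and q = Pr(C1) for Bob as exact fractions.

In a mixed NE each player is indifferent between their pure strategies, so the opponent's mix sets the indifference.
Bob indifferent between C1 and C2: p·17 + (1−p)·18 = p·12 + (1−p)·20 ⟹ 18 + (-1)p = 20 + (-8)p ⟹ p = 2/7.
Alice indifferent between R1 and R2: q·16 + (1−q)·19 = q·18 + (1−q)·3 ⟹ 19 + (-3)q = 3 + 15q ⟹ q = 8/9.

p = 2/7, q = 8/9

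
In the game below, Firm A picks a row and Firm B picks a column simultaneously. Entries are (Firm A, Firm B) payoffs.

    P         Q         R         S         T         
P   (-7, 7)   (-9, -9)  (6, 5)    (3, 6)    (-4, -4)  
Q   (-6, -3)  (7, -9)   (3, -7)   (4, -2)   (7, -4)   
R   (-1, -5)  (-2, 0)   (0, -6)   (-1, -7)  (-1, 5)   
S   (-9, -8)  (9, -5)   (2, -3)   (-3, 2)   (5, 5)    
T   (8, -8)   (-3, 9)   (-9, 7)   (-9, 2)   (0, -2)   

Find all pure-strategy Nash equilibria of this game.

Find each player's best response to every opponent strategy; NE are the intersections.
Firm A's best responses — vs P: T (payoff 8); vs Q: S (payoff 9); vs R: P (payoff 6); vs S: Q (payoff 4); vs T: Q (payoff 7).
Firm B's best responses — vs P: P (payoff 7); vs Q: S (payoff -2); vs R: T (payoff 5); vs S: T (payoff 5); vs T: Q (payoff 9).
The only mutual best response is (Q, S); neither player gains by switching there.

(Q, S)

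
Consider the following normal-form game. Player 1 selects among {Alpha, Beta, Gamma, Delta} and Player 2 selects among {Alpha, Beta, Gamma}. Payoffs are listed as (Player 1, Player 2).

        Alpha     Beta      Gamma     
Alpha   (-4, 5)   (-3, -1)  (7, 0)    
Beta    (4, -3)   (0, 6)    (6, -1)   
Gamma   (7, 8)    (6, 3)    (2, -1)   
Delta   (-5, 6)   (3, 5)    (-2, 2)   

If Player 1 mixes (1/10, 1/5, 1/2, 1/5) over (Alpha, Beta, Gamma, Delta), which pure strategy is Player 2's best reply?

Player 2's best reply maximizes expected payoff against the mix.
Alpha: (1/10)·5 + (1/5)·(-3) + (1/2)·8 + (1/5)·6 = 51/10
Beta: (1/10)·(-1) + (1/5)·6 + (1/2)·3 + (1/5)·5 = 18/5
Gamma: (1/10)·0 + (1/5)·(-1) + (1/2)·(-1) + (1/5)·2 = -3/10
Highest expected payoff is 51/10, from Alpha.

Alpha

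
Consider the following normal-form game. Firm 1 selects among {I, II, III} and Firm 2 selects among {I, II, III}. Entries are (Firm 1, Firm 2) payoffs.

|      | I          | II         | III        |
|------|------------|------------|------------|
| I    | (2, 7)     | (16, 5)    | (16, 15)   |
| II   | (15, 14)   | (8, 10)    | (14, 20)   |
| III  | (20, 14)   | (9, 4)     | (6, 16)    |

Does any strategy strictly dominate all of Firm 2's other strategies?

Check whether one of Firm 2's strategies beats all alternatives regardless of what the opponent does.
III strictly dominates: vs I: 15 > each of {7, 5}; vs II: 20 > each of {14, 10}; vs III: 16 > each of {14, 4}.

III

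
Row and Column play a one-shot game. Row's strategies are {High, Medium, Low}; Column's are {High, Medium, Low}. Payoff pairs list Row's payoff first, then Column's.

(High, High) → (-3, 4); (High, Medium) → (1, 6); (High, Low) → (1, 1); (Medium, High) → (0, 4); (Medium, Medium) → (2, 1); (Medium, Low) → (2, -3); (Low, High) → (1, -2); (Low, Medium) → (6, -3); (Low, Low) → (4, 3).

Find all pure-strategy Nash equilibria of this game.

(Low, Low)

Find each player's best response to every opponent strategy; NE are the intersections.
Row's best responses — vs High: Low (payoff 1); vs Medium: Low (payoff 6); vs Low: Low (payoff 4).
Column's best responses — vs High: Medium (payoff 6); vs Medium: High (payoff 4); vs Low: Low (payoff 3).
The only mutual best response is (Low, Low); neither player gains by switching there.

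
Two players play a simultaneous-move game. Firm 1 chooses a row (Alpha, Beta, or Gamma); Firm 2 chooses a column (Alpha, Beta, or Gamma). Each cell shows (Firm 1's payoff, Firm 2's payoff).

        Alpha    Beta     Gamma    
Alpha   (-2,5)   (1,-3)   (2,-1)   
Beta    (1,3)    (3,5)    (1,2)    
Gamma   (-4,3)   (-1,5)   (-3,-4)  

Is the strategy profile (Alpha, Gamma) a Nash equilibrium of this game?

Holding Firm 2 at Gamma: Firm 1 gets 2 from Alpha, versus 1 from Beta, -3 from Gamma. No profitable deviation for Firm 1.
Holding Firm 1 at Alpha: Firm 2 gets -1 from Gamma but could get 5 by switching to Alpha. Firm 2 has a profitable deviation.

No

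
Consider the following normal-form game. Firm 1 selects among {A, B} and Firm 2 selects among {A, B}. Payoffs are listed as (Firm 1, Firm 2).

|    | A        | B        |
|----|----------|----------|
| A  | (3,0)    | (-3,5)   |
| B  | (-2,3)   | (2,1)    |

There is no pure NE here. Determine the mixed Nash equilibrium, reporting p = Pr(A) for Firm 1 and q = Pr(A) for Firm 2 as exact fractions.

Each player's mixing probability is pinned down by making the *other* player indifferent.
Firm 2 indifferent between A and B: p·0 + (1−p)·3 = p·5 + (1−p)·1 ⟹ 3 + (-3)p = 1 + 4p ⟹ p = 2/7.
Firm 1 indifferent between A and B: q·3 + (1−q)·(-3) = q·(-2) + (1−q)·2 ⟹ (-3) + 6q = 2 + (-4)q ⟹ q = 1/2.

p = 2/7, q = 1/2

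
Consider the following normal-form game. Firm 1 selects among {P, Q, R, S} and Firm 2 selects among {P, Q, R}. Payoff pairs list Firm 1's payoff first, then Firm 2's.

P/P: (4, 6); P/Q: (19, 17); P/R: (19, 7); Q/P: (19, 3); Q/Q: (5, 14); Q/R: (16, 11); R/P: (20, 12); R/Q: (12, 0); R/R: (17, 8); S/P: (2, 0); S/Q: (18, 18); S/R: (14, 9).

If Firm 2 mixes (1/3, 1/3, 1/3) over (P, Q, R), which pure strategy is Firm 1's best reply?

R

Firm 1's best reply maximizes expected payoff against the mix.
P: (1/3)·4 + (1/3)·19 + (1/3)·19 = 14
Q: (1/3)·19 + (1/3)·5 + (1/3)·16 = 40/3
R: (1/3)·20 + (1/3)·12 + (1/3)·17 = 49/3
S: (1/3)·2 + (1/3)·18 + (1/3)·14 = 34/3
Highest expected payoff is 49/3, from R.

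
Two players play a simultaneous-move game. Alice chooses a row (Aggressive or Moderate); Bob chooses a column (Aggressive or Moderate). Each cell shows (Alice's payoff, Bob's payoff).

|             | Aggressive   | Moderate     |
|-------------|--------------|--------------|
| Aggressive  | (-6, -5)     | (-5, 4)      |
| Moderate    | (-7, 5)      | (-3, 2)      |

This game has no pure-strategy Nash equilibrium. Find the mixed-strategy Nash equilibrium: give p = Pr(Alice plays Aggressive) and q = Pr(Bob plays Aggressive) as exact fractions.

In a mixed NE each player is indifferent between their pure strategies, so the opponent's mix sets the indifference.
Bob indifferent between Aggressive and Moderate: p·(-5) + (1−p)·5 = p·4 + (1−p)·2 ⟹ 5 + (-10)p = 2 + 2p ⟹ p = 1/4.
Alice indifferent between Aggressive and Moderate: q·(-6) + (1−q)·(-5) = q·(-7) + (1−q)·(-3) ⟹ (-5) + (-1)q = (-3) + (-4)q ⟹ q = 2/3.

p = 1/4, q = 2/3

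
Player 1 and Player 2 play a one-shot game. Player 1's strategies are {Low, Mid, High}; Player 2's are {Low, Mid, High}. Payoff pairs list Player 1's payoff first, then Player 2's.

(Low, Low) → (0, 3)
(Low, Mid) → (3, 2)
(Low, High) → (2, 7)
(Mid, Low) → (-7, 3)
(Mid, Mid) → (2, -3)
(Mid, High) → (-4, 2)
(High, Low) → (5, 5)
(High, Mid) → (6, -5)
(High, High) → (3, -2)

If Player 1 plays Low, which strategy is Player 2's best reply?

High

With Player 1 fixed at Low, Player 2's payoffs are: Low → 3, Mid → 2, High → 7.
The maximum is 7, achieved by High.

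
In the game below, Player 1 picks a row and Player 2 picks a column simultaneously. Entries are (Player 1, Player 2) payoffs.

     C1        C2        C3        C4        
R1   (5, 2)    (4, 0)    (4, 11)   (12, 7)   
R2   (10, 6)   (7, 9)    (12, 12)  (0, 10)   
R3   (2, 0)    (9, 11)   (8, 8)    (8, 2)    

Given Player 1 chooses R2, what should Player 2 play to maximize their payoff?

C3

With Player 1 fixed at R2, Player 2's payoffs are: C1 → 6, C2 → 9, C3 → 12, C4 → 10.
The maximum is 12, achieved by C3.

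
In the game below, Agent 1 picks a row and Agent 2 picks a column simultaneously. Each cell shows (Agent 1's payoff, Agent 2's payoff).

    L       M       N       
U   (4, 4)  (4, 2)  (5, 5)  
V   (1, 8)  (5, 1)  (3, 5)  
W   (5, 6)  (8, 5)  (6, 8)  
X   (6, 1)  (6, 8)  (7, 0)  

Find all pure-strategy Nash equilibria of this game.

Check mutual best responses: a cell is a NE iff neither player can gain by unilaterally deviating.
Agent 1's best responses — vs L: X (payoff 6); vs M: W (payoff 8); vs N: X (payoff 7).
Agent 2's best responses — vs U: N (payoff 5); vs V: L (payoff 8); vs W: N (payoff 8); vs X: M (payoff 8).
No cell has both players best-responding. For instance, Agent 1's best reply to M is W, but against W Agent 2 prefers N over M.

None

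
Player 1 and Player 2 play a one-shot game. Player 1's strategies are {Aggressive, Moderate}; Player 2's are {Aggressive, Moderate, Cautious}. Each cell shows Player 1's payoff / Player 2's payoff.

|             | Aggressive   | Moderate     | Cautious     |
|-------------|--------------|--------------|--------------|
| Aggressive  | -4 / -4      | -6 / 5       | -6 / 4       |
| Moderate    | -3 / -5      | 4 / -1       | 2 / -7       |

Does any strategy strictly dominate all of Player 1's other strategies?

Check whether one of Player 1's strategies beats all alternatives regardless of what the opponent does.
Moderate strictly dominates: vs Aggressive: -3 > -4; vs Moderate: 4 > -6; vs Cautious: 2 > -6.

Moderate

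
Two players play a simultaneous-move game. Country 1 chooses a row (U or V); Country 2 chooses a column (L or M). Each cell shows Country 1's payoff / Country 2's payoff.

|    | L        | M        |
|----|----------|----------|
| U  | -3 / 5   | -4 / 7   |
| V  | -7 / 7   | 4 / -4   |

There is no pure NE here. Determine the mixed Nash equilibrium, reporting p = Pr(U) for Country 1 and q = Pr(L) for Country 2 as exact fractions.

p = 11/13, q = 2/3

Each player's mixing probability is pinned down by making the *other* player indifferent.
Country 2 indifferent between L and M: p·5 + (1−p)·7 = p·7 + (1−p)·(-4) ⟹ 7 + (-2)p = (-4) + 11p ⟹ p = 11/13.
Country 1 indifferent between U and V: q·(-3) + (1−q)·(-4) = q·(-7) + (1−q)·4 ⟹ (-4) + 1q = 4 + (-11)q ⟹ q = 2/3.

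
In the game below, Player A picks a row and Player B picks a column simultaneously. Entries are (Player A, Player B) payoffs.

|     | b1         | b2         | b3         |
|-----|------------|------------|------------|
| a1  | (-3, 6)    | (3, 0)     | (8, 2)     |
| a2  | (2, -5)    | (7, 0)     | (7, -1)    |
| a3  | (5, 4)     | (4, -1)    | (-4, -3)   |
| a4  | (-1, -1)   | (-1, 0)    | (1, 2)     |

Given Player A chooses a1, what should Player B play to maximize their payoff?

b1

With Player A fixed at a1, Player B's payoffs are: b1 → 6, b2 → 0, b3 → 2.
The maximum is 6, achieved by b1.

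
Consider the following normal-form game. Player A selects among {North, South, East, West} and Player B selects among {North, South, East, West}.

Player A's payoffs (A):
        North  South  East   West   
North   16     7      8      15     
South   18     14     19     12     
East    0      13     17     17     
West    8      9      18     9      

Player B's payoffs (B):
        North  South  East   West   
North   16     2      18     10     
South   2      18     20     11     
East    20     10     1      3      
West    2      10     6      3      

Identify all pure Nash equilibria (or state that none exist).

(South, East)

Check mutual best responses: a cell is a NE iff neither player can gain by unilaterally deviating.
Player A's best responses — vs North: South (payoff 18); vs South: South (payoff 14); vs East: South (payoff 19); vs West: East (payoff 17).
Player B's best responses — vs North: East (payoff 18); vs South: East (payoff 20); vs East: North (payoff 20); vs West: South (payoff 10).
The only mutual best response is (South, East); neither player gains by switching there.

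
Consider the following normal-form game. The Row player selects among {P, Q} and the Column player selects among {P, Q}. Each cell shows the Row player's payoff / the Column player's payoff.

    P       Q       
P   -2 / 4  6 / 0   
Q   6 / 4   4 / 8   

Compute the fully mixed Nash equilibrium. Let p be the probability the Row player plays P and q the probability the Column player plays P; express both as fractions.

p = 1/2, q = 1/5

In a mixed NE each player is indifferent between their pure strategies, so the opponent's mix sets the indifference.
The Column player indifferent between P and Q: p·4 + (1−p)·4 = p·0 + (1−p)·8 ⟹ 4 + 0p = 8 + (-8)p ⟹ p = 1/2.
The Row player indifferent between P and Q: q·(-2) + (1−q)·6 = q·6 + (1−q)·4 ⟹ 6 + (-8)q = 4 + 2q ⟹ q = 1/5.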